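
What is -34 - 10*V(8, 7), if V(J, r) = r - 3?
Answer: -74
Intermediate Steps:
V(J, r) = -3 + r
-34 - 10*V(8, 7) = -34 - 10*(-3 + 7) = -34 - 10*4 = -34 - 40 = -74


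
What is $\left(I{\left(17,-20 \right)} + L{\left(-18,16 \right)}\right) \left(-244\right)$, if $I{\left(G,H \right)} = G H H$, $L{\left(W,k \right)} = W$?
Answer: $-1654808$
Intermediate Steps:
$I{\left(G,H \right)} = G H^{2}$
$\left(I{\left(17,-20 \right)} + L{\left(-18,16 \right)}\right) \left(-244\right) = \left(17 \left(-20\right)^{2} - 18\right) \left(-244\right) = \left(17 \cdot 400 - 18\right) \left(-244\right) = \left(6800 - 18\right) \left(-244\right) = 6782 \left(-244\right) = -1654808$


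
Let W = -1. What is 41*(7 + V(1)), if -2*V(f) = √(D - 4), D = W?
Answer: 287 - 41*I*√5/2 ≈ 287.0 - 45.839*I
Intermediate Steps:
D = -1
V(f) = -I*√5/2 (V(f) = -√(-1 - 4)/2 = -I*√5/2)
41*(7 + V(1)) = 41*(7 - I*√5/2) = 287 - 41*I*√5/2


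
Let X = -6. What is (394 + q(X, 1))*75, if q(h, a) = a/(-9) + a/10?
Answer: 177295/6 ≈ 29549.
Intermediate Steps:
q(h, a) = -a/90 (q(h, a) = a*(-1/9) + a*(1/10) = -a/9 + a/10 = -a/90)
(394 + q(X, 1))*75 = (394 - 1/90*1)*75 = (394 - 1/90)*75 = (35459/90)*75 = 177295/6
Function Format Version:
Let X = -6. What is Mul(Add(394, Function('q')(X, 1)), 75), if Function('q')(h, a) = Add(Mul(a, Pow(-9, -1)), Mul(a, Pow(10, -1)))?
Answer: Rational(177295, 6) ≈ 29549.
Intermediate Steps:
Function('q')(h, a) = Mul(Rational(-1, 90), a) (Function('q')(h, a) = Add(Mul(a, Rational(-1, 9)), Mul(a, Rational(1, 10))) = Add(Mul(Rational(-1, 9), a), Mul(Rational(1, 10), a)) = Mul(Rational(-1, 90), a))
Mul(Add(394, Function('q')(X, 1)), 75) = Mul(Add(394, Mul(Rational(-1, 90), 1)), 75) = Mul(Add(394, Rational(-1, 90)), 75) = Mul(Rational(35459, 90), 75) = Rational(177295, 6)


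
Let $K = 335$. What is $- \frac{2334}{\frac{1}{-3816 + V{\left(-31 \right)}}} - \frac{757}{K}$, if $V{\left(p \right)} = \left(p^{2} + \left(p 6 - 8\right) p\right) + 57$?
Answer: $- \frac{2514558997}{335} \approx -7.5061 \cdot 10^{6}$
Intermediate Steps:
$V{\left(p \right)} = 57 + p^{2} + p \left(-8 + 6 p\right)$ ($V{\left(p \right)} = \left(p^{2} + \left(6 p - 8\right) p\right) + 57 = \left(p^{2} + \left(-8 + 6 p\right) p\right) + 57 = \left(p^{2} + p \left(-8 + 6 p\right)\right) + 57 = 57 + p^{2} + p \left(-8 + 6 p\right)$)
$- \frac{2334}{\frac{1}{-3816 + V{\left(-31 \right)}}} - \frac{757}{K} = - \frac{2334}{\frac{1}{-3816 + \left(57 - -248 + 7 \left(-31\right)^{2}\right)}} - \frac{757}{335} = - \frac{2334}{\frac{1}{-3816 + \left(57 + 248 + 7 \cdot 961\right)}} - \frac{757}{335} = - \frac{2334}{\frac{1}{-3816 + \left(57 + 248 + 6727\right)}} - \frac{757}{335} = - \frac{2334}{\frac{1}{-3816 + 7032}} - \frac{757}{335} = - \frac{2334}{\frac{1}{3216}} - \frac{757}{335} = - 2334 \frac{1}{\frac{1}{3216}} - \frac{757}{335} = \left(-2334\right) 3216 - \frac{757}{335} = -7506144 - \frac{757}{335} = - \frac{2514558997}{335}$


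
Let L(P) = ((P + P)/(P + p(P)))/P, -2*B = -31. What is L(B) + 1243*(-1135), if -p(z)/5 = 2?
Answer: -15518851/11 ≈ -1.4108e+6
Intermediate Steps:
p(z) = -10 (p(z) = -5*2 = -10)
B = 31/2 (B = -½*(-31) = 31/2 ≈ 15.500)
L(P) = 2/(-10 + P) (L(P) = ((P + P)/(P - 10))/P = ((2*P)/(-10 + P))/P = (2*P/(-10 + P))/P = 2/(-10 + P))
L(B) + 1243*(-1135) = 2/(-10 + 31/2) + 1243*(-1135) = 2/(11/2) - 1410805 = 2*(2/11) - 1410805 = 4/11 - 1410805 = -15518851/11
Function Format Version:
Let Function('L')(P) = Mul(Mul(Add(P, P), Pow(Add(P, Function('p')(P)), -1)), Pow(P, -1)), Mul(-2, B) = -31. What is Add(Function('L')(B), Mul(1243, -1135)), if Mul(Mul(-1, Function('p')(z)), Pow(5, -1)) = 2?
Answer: Rational(-15518851, 11) ≈ -1.4108e+6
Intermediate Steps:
Function('p')(z) = -10 (Function('p')(z) = Mul(-5, 2) = -10)
B = Rational(31, 2) (B = Mul(Rational(-1, 2), -31) = Rational(31, 2) ≈ 15.500)
Function('L')(P) = Mul(2, Pow(Add(-10, P), -1)) (Function('L')(P) = Mul(Mul(Add(P, P), Pow(Add(P, -10), -1)), Pow(P, -1)) = Mul(Mul(Mul(2, P), Pow(Add(-10, P), -1)), Pow(P, -1)) = Mul(Mul(2, P, Pow(Add(-10, P), -1)), Pow(P, -1)) = Mul(2, Pow(Add(-10, P), -1)))
Add(Function('L')(B), Mul(1243, -1135)) = Add(Mul(2, Pow(Add(-10, Rational(31, 2)), -1)), Mul(1243, -1135)) = Add(Mul(2, Pow(Rational(11, 2), -1)), -1410805) = Add(Mul(2, Rational(2, 11)), -1410805) = Add(Rational(4, 11), -1410805) = Rational(-15518851, 11)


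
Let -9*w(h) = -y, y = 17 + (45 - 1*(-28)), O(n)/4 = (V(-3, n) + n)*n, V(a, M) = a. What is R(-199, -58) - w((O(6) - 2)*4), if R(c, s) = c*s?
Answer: 11532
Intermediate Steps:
O(n) = 4*n*(-3 + n) (O(n) = 4*((-3 + n)*n) = 4*(n*(-3 + n)) = 4*n*(-3 + n))
y = 90 (y = 17 + (45 + 28) = 17 + 73 = 90)
w(h) = 10 (w(h) = -(-1)*90/9 = -⅑*(-90) = 10)
R(-199, -58) - w((O(6) - 2)*4) = -199*(-58) - 1*10 = 11542 - 10 = 11532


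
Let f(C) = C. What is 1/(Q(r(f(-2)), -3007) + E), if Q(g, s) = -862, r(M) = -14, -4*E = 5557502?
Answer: -2/2780475 ≈ -7.1930e-7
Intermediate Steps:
E = -2778751/2 (E = -¼*5557502 = -2778751/2 ≈ -1.3894e+6)
1/(Q(r(f(-2)), -3007) + E) = 1/(-862 - 2778751/2) = 1/(-2780475/2) = -2/2780475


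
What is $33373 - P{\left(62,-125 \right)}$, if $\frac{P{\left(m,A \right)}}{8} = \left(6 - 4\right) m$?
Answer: $32381$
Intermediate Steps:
$P{\left(m,A \right)} = 16 m$ ($P{\left(m,A \right)} = 8 \left(6 - 4\right) m = 8 \cdot 2 m = 16 m$)
$33373 - P{\left(62,-125 \right)} = 33373 - 16 \cdot 62 = 33373 - 992 = 32381$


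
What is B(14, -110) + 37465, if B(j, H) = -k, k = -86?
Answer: 37551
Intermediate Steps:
B(j, H) = 86 (B(j, H) = -1*(-86) = 86)
B(14, -110) + 37465 = 86 + 37465 = 37551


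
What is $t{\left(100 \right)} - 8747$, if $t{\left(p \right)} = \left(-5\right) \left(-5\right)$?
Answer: $-8722$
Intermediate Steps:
$t{\left(p \right)} = 25$
$t{\left(100 \right)} - 8747 = 25 - 8747 = -8722$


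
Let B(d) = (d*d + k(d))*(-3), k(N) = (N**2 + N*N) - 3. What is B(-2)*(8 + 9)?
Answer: -459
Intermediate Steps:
k(N) = -3 + 2*N**2 (k(N) = (N**2 + N**2) - 3 = 2*N**2 - 3 = -3 + 2*N**2)
B(d) = 9 - 9*d**2 (B(d) = (d*d + (-3 + 2*d**2))*(-3) = (d**2 + (-3 + 2*d**2))*(-3) = (-3 + 3*d**2)*(-3) = 9 - 9*d**2)
B(-2)*(8 + 9) = (9 - 9*(-2)**2)*(8 + 9) = (9 - 9*4)*17 = (9 - 36)*17 = -27*17 = -459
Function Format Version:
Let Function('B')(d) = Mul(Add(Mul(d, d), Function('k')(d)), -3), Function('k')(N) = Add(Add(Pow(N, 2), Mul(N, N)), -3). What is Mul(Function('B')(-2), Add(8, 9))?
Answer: -459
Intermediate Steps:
Function('k')(N) = Add(-3, Mul(2, Pow(N, 2))) (Function('k')(N) = Add(Add(Pow(N, 2), Pow(N, 2)), -3) = Add(Mul(2, Pow(N, 2)), -3) = Add(-3, Mul(2, Pow(N, 2))))
Function('B')(d) = Add(9, Mul(-9, Pow(d, 2))) (Function('B')(d) = Mul(Add(Mul(d, d), Add(-3, Mul(2, Pow(d, 2)))), -3) = Mul(Add(Pow(d, 2), Add(-3, Mul(2, Pow(d, 2)))), -3) = Mul(Add(-3, Mul(3, Pow(d, 2))), -3) = Add(9, Mul(-9, Pow(d, 2))))
Mul(Function('B')(-2), Add(8, 9)) = Mul(Add(9, Mul(-9, Pow(-2, 2))), Add(8, 9)) = Mul(Add(9, Mul(-9, 4)), 17) = Mul(Add(9, -36), 17) = Mul(-27, 17) = -459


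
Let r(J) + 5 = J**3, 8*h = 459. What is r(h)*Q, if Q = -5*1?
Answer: -483500095/512 ≈ -9.4434e+5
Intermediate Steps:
h = 459/8 (h = (1/8)*459 = 459/8 ≈ 57.375)
r(J) = -5 + J**3
Q = -5
r(h)*Q = (-5 + (459/8)**3)*(-5) = (-5 + 96702579/512)*(-5) = (96700019/512)*(-5) = -483500095/512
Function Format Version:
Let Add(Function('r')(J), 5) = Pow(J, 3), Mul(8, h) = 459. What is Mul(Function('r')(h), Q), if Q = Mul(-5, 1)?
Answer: Rational(-483500095, 512) ≈ -9.4434e+5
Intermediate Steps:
h = Rational(459, 8) (h = Mul(Rational(1, 8), 459) = Rational(459, 8) ≈ 57.375)
Function('r')(J) = Add(-5, Pow(J, 3))
Q = -5
Mul(Function('r')(h), Q) = Mul(Add(-5, Pow(Rational(459, 8), 3)), -5) = Mul(Add(-5, Rational(96702579, 512)), -5) = Mul(Rational(96700019, 512), -5) = Rational(-483500095, 512)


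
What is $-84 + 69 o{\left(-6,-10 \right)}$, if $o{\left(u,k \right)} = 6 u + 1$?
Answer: $-2499$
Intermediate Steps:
$o{\left(u,k \right)} = 1 + 6 u$
$-84 + 69 o{\left(-6,-10 \right)} = -84 + 69 \left(1 + 6 \left(-6\right)\right) = -84 + 69 \left(1 - 36\right) = -84 + 69 \left(-35\right) = -84 - 2415 = -2499$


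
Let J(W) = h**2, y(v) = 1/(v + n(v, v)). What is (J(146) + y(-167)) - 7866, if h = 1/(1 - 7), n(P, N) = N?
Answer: -47290243/6012 ≈ -7866.0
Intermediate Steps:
y(v) = 1/(2*v) (y(v) = 1/(v + v) = 1/(2*v))
h = -1/6 (h = 1/(-6) = -1/6 ≈ -0.16667)
J(W) = 1/36 (J(W) = (-1/6)**2 = 1/36)
(J(146) + y(-167)) - 7866 = (1/36 + (1/2)/(-167)) - 7866 = (1/36 + (1/2)*(-1/167)) - 7866 = (1/36 - 1/334) - 7866 = 149/6012 - 7866 = -47290243/6012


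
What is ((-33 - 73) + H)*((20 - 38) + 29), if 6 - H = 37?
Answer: -1507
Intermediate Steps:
H = -31 (H = 6 - 1*37 = 6 - 37 = -31)
((-33 - 73) + H)*((20 - 38) + 29) = ((-33 - 73) - 31)*((20 - 38) + 29) = (-106 - 31)*(-18 + 29) = -137*11 = -1507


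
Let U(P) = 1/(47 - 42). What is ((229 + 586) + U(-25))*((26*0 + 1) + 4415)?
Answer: 17999616/5 ≈ 3.5999e+6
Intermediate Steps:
U(P) = 1/5
((229 + 586) + U(-25))*((26*0 + 1) + 4415) = ((229 + 586) + 1/5)*((26*0 + 1) + 4415) = (815 + 1/5)*((0 + 1) + 4415) = 4076*(1 + 4415)/5 = (4076/5)*4416 = 17999616/5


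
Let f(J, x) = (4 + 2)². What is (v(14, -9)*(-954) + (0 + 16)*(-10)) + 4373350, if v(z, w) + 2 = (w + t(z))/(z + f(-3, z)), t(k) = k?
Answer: 21875013/5 ≈ 4.3750e+6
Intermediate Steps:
f(J, x) = 36 (f(J, x) = 6² = 36)
v(z, w) = -2 + (w + z)/(36 + z) (v(z, w) = -2 + (w + z)/(z + 36) = -2 + (w + z)/(36 + z))
(v(14, -9)*(-954) + (0 + 16)*(-10)) + 4373350 = (((-72 - 9 - 1*14)/(36 + 14))*(-954) + (0 + 16)*(-10)) + 4373350 = (((-72 - 9 - 14)/50)*(-954) + 16*(-10)) + 4373350 = (((1/50)*(-95))*(-954) - 160) + 4373350 = (-19/10*(-954) - 160) + 4373350 = (9063/5 - 160) + 4373350 = 8263/5 + 4373350 = 21875013/5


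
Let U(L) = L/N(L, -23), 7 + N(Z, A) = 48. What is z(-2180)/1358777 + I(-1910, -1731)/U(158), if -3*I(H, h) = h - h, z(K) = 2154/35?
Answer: 2154/47557195 ≈ 4.5293e-5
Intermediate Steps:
z(K) = 2154/35 (z(K) = 2154*(1/35) = 2154/35)
I(H, h) = 0 (I(H, h) = -(h - h)/3 = -⅓*0 = 0)
N(Z, A) = 41 (N(Z, A) = -7 + 48 = 41)
U(L) = L/41
z(-2180)/1358777 + I(-1910, -1731)/U(158) = (2154/35)/1358777 + 0/(((1/41)*158)) = (2154/35)*(1/1358777) + 0/(158/41) = 2154/47557195 + 0*(41/158) = 2154/47557195 + 0 = 2154/47557195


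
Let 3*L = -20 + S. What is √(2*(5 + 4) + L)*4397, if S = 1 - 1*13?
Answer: 4397*√66/3 ≈ 11907.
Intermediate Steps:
S = -12 (S = 1 - 13 = -12)
L = -32/3 (L = (-20 - 12)/3 = (⅓)*(-32) = -32/3 ≈ -10.667)
√(2*(5 + 4) + L)*4397 = √(2*(5 + 4) - 32/3)*4397 = √(2*9 - 32/3)*4397 = √(18 - 32/3)*4397 = √(22/3)*4397 = (√66/3)*4397 = 4397*√66/3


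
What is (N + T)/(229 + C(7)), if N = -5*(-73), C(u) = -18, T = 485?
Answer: 850/211 ≈ 4.0284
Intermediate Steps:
N = 365
(N + T)/(229 + C(7)) = (365 + 485)/(229 - 18) = 850/211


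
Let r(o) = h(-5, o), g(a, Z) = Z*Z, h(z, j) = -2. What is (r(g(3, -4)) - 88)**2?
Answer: 8100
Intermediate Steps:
g(a, Z) = Z**2
r(o) = -2
(r(g(3, -4)) - 88)**2 = (-2 - 88)**2 = (-90)**2 = 8100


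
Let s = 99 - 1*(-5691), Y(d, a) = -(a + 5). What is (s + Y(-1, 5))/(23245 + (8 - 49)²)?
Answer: 2890/12463 ≈ 0.23189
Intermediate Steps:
Y(d, a) = -5 - a (Y(d, a) = -(5 + a) = -5 - a)
s = 5790 (s = 99 + 5691 = 5790)
(s + Y(-1, 5))/(23245 + (8 - 49)²) = (5790 + (-5 - 1*5))/(23245 + (8 - 49)²) = (5790 + (-5 - 5))/(23245 + (-41)²) = (5790 - 10)/(23245 + 1681) = 5780/24926 = 5780*(1/24926) = 2890/12463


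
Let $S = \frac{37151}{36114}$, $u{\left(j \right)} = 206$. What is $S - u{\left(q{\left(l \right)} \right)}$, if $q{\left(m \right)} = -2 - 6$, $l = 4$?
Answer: $- \frac{7402333}{36114} \approx -204.97$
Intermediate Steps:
$q{\left(m \right)} = -8$
$S = \frac{37151}{36114}$ ($S = 37151 \cdot \frac{1}{36114} = \frac{37151}{36114} \approx 1.0287$)
$S - u{\left(q{\left(l \right)} \right)} = \frac{37151}{36114} - 206 = - \frac{7402333}{36114}$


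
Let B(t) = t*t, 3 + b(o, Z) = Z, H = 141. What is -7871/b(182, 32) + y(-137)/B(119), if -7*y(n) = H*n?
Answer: -779668424/2874683 ≈ -271.22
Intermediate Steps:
y(n) = -141*n/7
b(o, Z) = -3 + Z
B(t) = t²
-7871/b(182, 32) + y(-137)/B(119) = -7871/(-3 + 32) + (-141/7*(-137))/(119²) = -7871/29 + (19317/7)/14161 = -7871*1/29 + (19317/7)*(1/14161) = -7871/29 + 19317/99127 = -779668424/2874683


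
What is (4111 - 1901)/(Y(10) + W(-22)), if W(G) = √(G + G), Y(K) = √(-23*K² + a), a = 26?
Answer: -2210*I/(√2274 + 2*√11) ≈ -40.685*I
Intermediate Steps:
Y(K) = √(26 - 23*K²) (Y(K) = √(-23*K² + 26) = √(26 - 23*K²))
W(G) = √2*√G (W(G) = √(2*G) = √2*√G)
(4111 - 1901)/(Y(10) + W(-22)) = (4111 - 1901)/(√(26 - 23*10²) + √2*√(-22)) = 2210/(√(26 - 23*100) + √2*(I*√22)) = 2210/(√(26 - 2300) + 2*I*√11) = 2210/(√(-2274) + 2*I*√11) = 2210/(I*√2274 + 2*I*√11)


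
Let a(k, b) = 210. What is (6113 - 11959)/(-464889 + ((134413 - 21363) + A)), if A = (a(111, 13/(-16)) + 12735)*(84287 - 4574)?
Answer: -2923/515766473 ≈ -5.6673e-6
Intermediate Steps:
A = 1031884785 (A = (210 + 12735)*(84287 - 4574) = 12945*79713 = 1031884785)
(6113 - 11959)/(-464889 + ((134413 - 21363) + A)) = (6113 - 11959)/(-464889 + ((134413 - 21363) + 1031884785)) = -5846/(-464889 + (113050 + 1031884785)) = -5846/(-464889 + 1031997835) = -5846/1031532946 = -5846*1/1031532946 = -2923/515766473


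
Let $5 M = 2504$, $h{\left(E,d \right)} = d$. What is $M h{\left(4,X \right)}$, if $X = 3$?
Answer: $\frac{7512}{5} \approx 1502.4$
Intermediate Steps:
$M = \frac{2504}{5}$ ($M = \frac{1}{5} \cdot 2504 = \frac{2504}{5} \approx 500.8$)
$M h{\left(4,X \right)} = \frac{2504}{5} \cdot 3 = \frac{7512}{5}$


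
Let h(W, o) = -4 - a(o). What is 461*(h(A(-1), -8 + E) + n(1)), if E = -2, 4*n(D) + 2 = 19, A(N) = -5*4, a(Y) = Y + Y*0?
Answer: 18901/4 ≈ 4725.3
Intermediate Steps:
a(Y) = Y (a(Y) = Y + 0 = Y)
A(N) = -20
n(D) = 17/4 (n(D) = -1/2 + (1/4)*19 = -1/2 + 19/4 = 17/4)
h(W, o) = -4 - o
461*(h(A(-1), -8 + E) + n(1)) = 461*((-4 - (-8 - 2)) + 17/4) = 461*((-4 - 1*(-10)) + 17/4) = 461*((-4 + 10) + 17/4) = 461*(6 + 17/4) = 461*(41/4) = 18901/4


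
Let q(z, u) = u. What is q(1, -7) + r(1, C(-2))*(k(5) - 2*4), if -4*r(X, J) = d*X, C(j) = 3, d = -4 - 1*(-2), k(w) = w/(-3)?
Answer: -71/6 ≈ -11.833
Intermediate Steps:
k(w) = -w/3 (k(w) = w*(-1/3) = -w/3)
d = -2 (d = -4 + 2 = -2)
r(X, J) = X/2 (r(X, J) = -(-1)*X/2 = X/2)
q(1, -7) + r(1, C(-2))*(k(5) - 2*4) = -7 + ((1/2)*1)*(-1/3*5 - 2*4) = -7 + (-5/3 - 8)/2 = -7 + (1/2)*(-29/3) = -7 - 29/6 = -71/6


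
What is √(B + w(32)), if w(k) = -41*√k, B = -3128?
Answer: 2*√(-782 - 41*√2) ≈ 57.965*I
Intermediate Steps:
√(B + w(32)) = √(-3128 - 164*√2)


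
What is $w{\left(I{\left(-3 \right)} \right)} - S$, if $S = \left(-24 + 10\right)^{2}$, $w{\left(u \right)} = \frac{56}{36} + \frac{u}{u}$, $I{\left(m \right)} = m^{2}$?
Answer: $- \frac{1741}{9} \approx -193.44$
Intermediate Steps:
$w{\left(u \right)} = \frac{23}{9}$ ($w{\left(u \right)} = 56 \cdot \frac{1}{36} + 1 = \frac{14}{9} + 1 = \frac{23}{9}$)
$S = 196$ ($S = \left(-14\right)^{2} = 196$)
$w{\left(I{\left(-3 \right)} \right)} - S = \frac{23}{9} - 196 = - \frac{1741}{9}$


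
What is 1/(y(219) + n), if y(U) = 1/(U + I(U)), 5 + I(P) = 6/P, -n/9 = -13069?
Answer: 15624/1837710577 ≈ 8.5019e-6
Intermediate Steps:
n = 117621 (n = -9*(-13069) = 117621)
I(P) = -5 + 6/P
y(U) = 1/(-5 + U + 6/U) (y(U) = 1/(U + (-5 + 6/U)) = 1/(-5 + U + 6/U))
1/(y(219) + n) = 1/(219/(6 + 219*(-5 + 219)) + 117621) = 1/(219/(6 + 219*214) + 117621) = 1/(219/(6 + 46866) + 117621) = 1/(219/46872 + 117621) = 1/(219*(1/46872) + 117621) = 1/(73/15624 + 117621) = 1/(1837710577/15624) = 15624/1837710577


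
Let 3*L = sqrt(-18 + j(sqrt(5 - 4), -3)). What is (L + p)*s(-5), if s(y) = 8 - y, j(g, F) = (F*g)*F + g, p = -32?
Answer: -416 + 26*I*sqrt(2)/3 ≈ -416.0 + 12.257*I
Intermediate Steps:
j(g, F) = g + g*F**2 (j(g, F) = g*F**2 + g = g + g*F**2)
L = 2*I*sqrt(2)/3 (L = sqrt(-18 + sqrt(5 - 4)*(1 + (-3)**2))/3 = sqrt(-18 + sqrt(1)*(1 + 9))/3 = sqrt(-18 + 1*10)/3 = sqrt(-18 + 10)/3 = sqrt(-8)/3 = (2*I*sqrt(2))/3 = 2*I*sqrt(2)/3 ≈ 0.94281*I)
(L + p)*s(-5) = (2*I*sqrt(2)/3 - 32)*(8 - 1*(-5)) = (-32 + 2*I*sqrt(2)/3)*(8 + 5) = (-32 + 2*I*sqrt(2)/3)*13 = -416 + 26*I*sqrt(2)/3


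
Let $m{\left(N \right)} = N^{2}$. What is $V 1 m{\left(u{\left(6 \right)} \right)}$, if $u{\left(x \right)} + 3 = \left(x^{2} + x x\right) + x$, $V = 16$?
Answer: $90000$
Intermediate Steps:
$u{\left(x \right)} = -3 + x + 2 x^{2}$ ($u{\left(x \right)} = -3 + \left(\left(x^{2} + x x\right) + x\right) = -3 + \left(\left(x^{2} + x^{2}\right) + x\right) = -3 + \left(2 x^{2} + x\right) = -3 + \left(x + 2 x^{2}\right) = -3 + x + 2 x^{2}$)
$V 1 m{\left(u{\left(6 \right)} \right)} = 16 \cdot 1 \left(-3 + 6 + 2 \cdot 6^{2}\right)^{2} = 16 \left(-3 + 6 + 2 \cdot 36\right)^{2} = 16 \left(-3 + 6 + 72\right)^{2} = 16 \cdot 75^{2} = 16 \cdot 5625 = 90000$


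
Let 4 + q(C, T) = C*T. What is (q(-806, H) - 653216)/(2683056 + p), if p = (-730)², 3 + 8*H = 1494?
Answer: -3213753/12863824 ≈ -0.24983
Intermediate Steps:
H = 1491/8 (H = -3/8 + (⅛)*1494 = -3/8 + 747/4 = 1491/8 ≈ 186.38)
q(C, T) = -4 + C*T
p = 532900
(q(-806, H) - 653216)/(2683056 + p) = ((-4 - 806*1491/8) - 653216)/(2683056 + 532900) = ((-4 - 600873/4) - 653216)/3215956 = (-600889/4 - 653216)*(1/3215956) = -3213753/4*1/3215956 = -3213753/12863824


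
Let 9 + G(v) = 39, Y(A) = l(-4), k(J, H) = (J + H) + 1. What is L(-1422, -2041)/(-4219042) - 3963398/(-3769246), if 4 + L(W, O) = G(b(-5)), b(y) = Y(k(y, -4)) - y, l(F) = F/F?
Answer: 4180411156080/3975651795583 ≈ 1.0515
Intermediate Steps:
k(J, H) = 1 + H + J (k(J, H) = (H + J) + 1 = 1 + H + J)
l(F) = 1
Y(A) = 1
b(y) = 1 - y
G(v) = 30 (G(v) = -9 + 39 = 30)
L(W, O) = 26 (L(W, O) = -4 + 30 = 26)
L(-1422, -2041)/(-4219042) - 3963398/(-3769246) = 26/(-4219042) - 3963398/(-3769246) = 26*(-1/4219042) - 3963398*(-1/3769246) = -13/2109521 + 1981699/1884623 = 4180411156080/3975651795583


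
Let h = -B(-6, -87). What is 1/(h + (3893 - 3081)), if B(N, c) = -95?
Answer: 1/907 ≈ 0.0011025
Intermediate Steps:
h = 95 (h = -1*(-95) = 95)
1/(h + (3893 - 3081)) = 1/(95 + (3893 - 3081)) = 1/(95 + 812) = 1/907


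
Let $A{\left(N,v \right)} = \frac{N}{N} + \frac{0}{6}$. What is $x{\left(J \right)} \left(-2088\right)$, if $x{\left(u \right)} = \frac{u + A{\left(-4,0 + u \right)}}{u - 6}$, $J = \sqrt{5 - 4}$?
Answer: $\frac{4176}{5} \approx 835.2$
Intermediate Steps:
$A{\left(N,v \right)} = 1$ ($A{\left(N,v \right)} = 1 + 0 \cdot \frac{1}{6} = 1 + 0 = 1$)
$J = 1$ ($J = \sqrt{1} = 1$)
$x{\left(u \right)} = \frac{1 + u}{-6 + u}$ ($x{\left(u \right)} = \frac{u + 1}{u - 6} = \frac{1 + u}{-6 + u}$)
$x{\left(J \right)} \left(-2088\right) = \frac{1 + 1}{-6 + 1} \left(-2088\right) = \frac{1}{-5} \cdot 2 \left(-2088\right) = \left(- \frac{1}{5}\right) 2 \left(-2088\right) = \left(- \frac{2}{5}\right) \left(-2088\right) = \frac{4176}{5}$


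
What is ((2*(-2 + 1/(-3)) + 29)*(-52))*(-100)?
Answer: 379600/3 ≈ 1.2653e+5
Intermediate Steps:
((2*(-2 + 1/(-3)) + 29)*(-52))*(-100) = ((2*(-2 - ⅓) + 29)*(-52))*(-100) = ((2*(-7/3) + 29)*(-52))*(-100) = ((-14/3 + 29)*(-52))*(-100) = ((73/3)*(-52))*(-100) = -3796/3*(-100) = 379600/3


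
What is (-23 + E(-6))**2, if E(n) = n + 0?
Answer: 841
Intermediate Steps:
E(n) = n
(-23 + E(-6))**2 = (-23 - 6)**2 = (-29)**2 = 841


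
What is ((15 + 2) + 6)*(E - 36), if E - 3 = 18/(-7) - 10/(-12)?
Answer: -33557/42 ≈ -798.98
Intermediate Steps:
E = 53/42 (E = 3 + (18/(-7) - 10/(-12)) = 3 + (18*(-1/7) - 10*(-1/12)) = 3 + (-18/7 + 5/6) = 3 - 73/42 = 53/42 ≈ 1.2619)
((15 + 2) + 6)*(E - 36) = ((15 + 2) + 6)*(53/42 - 36) = (17 + 6)*(-1459/42) = 23*(-1459/42) = -33557/42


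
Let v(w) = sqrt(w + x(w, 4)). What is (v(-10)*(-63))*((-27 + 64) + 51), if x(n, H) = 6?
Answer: -11088*I ≈ -11088.0*I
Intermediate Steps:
v(w) = sqrt(6 + w) (v(w) = sqrt(w + 6) = sqrt(6 + w))
(v(-10)*(-63))*((-27 + 64) + 51) = (sqrt(6 - 10)*(-63))*((-27 + 64) + 51) = (sqrt(-4)*(-63))*(37 + 51) = ((2*I)*(-63))*88 = -126*I*88 = -11088*I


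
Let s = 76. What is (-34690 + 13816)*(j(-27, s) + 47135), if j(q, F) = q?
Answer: -983332392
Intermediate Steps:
(-34690 + 13816)*(j(-27, s) + 47135) = (-34690 + 13816)*(-27 + 47135) = -20874*47108 = -983332392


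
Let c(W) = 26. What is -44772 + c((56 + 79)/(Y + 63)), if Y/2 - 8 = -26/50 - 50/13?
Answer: -44746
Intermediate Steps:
Y = 2362/325 (Y = 16 + 2*(-26/50 - 50/13) = 16 + 2*(-26*1/50 - 50*1/13) = 16 + 2*(-13/25 - 50/13) = 16 + 2*(-1419/325) = 16 - 2838/325 = 2362/325 ≈ 7.2677)
-44772 + c((56 + 79)/(Y + 63)) = -44772 + 26 = -44746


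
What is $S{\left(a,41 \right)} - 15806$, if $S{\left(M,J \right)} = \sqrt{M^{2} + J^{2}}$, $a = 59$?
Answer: $-15806 + \sqrt{5162} \approx -15734.0$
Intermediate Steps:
$S{\left(M,J \right)} = \sqrt{J^{2} + M^{2}}$
$S{\left(a,41 \right)} - 15806 = \sqrt{41^{2} + 59^{2}} - 15806 = \sqrt{1681 + 3481} - 15806 = \sqrt{5162} - 15806 = -15806 + \sqrt{5162}$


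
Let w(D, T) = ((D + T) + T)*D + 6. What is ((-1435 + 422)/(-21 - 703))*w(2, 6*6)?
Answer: 78001/362 ≈ 215.47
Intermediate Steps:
w(D, T) = 6 + D*(D + 2*T) (w(D, T) = (D + 2*T)*D + 6 = D*(D + 2*T) + 6 = 6 + D*(D + 2*T))
((-1435 + 422)/(-21 - 703))*w(2, 6*6) = ((-1435 + 422)/(-21 - 703))*(6 + 2**2 + 2*2*(6*6)) = (-1013/(-724))*(6 + 4 + 2*2*36) = (-1013*(-1/724))*(6 + 4 + 144) = (1013/724)*154 = 78001/362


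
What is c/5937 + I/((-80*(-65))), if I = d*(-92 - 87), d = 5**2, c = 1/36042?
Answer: -19151331079/22254060816 ≈ -0.86058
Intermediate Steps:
c = 1/36042 ≈ 2.7745e-5
d = 25
I = -4475 (I = 25*(-92 - 87) = 25*(-179) = -4475)
c/5937 + I/((-80*(-65))) = (1/36042)/5937 - 4475/((-80*(-65))) = (1/36042)*(1/5937) - 4475/5200 = 1/213981354 - 4475*1/5200 = 1/213981354 - 179/208 = -19151331079/22254060816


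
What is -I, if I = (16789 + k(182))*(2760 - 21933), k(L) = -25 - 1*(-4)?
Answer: 321492864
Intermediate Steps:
k(L) = -21 (k(L) = -25 + 4 = -21)
I = -321492864 (I = (16789 - 21)*(2760 - 21933) = 16768*(-19173) = -321492864)
-I = -1*(-321492864) = 321492864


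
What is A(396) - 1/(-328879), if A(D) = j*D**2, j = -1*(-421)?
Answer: 21712438980145/328879 ≈ 6.6020e+7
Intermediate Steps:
j = 421
A(D) = 421*D**2
A(396) - 1/(-328879) = 421*396**2 - 1/(-328879) = 421*156816 - 1*(-1/328879) = 66019536 + 1/328879 = 21712438980145/328879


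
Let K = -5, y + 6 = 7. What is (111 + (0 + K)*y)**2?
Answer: 11236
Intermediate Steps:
y = 1 (y = -6 + 7 = 1)
(111 + (0 + K)*y)**2 = (111 + (0 - 5)*1)**2 = (111 - 5*1)**2 = (111 - 5)**2 = 106**2 = 11236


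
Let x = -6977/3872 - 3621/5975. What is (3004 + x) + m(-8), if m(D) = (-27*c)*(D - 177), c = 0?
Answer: 69442432713/23135200 ≈ 3001.6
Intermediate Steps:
m(D) = 0 (m(D) = (-27*0)*(D - 177) = 0*(-177 + D) = 0)
x = -55708087/23135200 (x = -6977*1/3872 - 3621*1/5975 = -6977/3872 - 3621/5975 = -55708087/23135200 ≈ -2.4079)
(3004 + x) + m(-8) = (3004 - 55708087/23135200) + 0 = 69442432713/23135200 + 0 = 69442432713/23135200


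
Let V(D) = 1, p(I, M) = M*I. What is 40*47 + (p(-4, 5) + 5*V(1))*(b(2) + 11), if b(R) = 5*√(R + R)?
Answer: 1565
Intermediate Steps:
p(I, M) = I*M
b(R) = 5*√2*√R (b(R) = 5*√(2*R) = 5*(√2*√R) = 5*√2*√R)
40*47 + (p(-4, 5) + 5*V(1))*(b(2) + 11) = 40*47 + (-4*5 + 5*1)*(5*√2*√2 + 11) = 1880 + (-20 + 5)*(10 + 11) = 1880 - 15*21 = 1880 - 315 = 1565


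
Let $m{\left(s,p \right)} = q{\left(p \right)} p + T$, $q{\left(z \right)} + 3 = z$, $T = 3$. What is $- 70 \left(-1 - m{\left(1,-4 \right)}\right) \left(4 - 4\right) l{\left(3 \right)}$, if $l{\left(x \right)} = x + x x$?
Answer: $0$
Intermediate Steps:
$q{\left(z \right)} = -3 + z$
$l{\left(x \right)} = x + x^{2}$
$m{\left(s,p \right)} = 3 + p \left(-3 + p\right)$ ($m{\left(s,p \right)} = \left(-3 + p\right) p + 3 = p \left(-3 + p\right) + 3 = 3 + p \left(-3 + p\right)$)
$- 70 \left(-1 - m{\left(1,-4 \right)}\right) \left(4 - 4\right) l{\left(3 \right)} = - 70 \left(-1 - \left(3 - 4 \left(-3 - 4\right)\right)\right) \left(4 - 4\right) 3 \left(1 + 3\right) = - 70 \left(-1 - \left(3 - -28\right)\right) 0 \cdot 3 \cdot 4 = - 70 \left(-1 - \left(3 + 28\right)\right) 0 \cdot 12 = - 70 \left(-1 - 31\right) 0 \cdot 12 = - 70 \left(-32\right) 0 \cdot 12 = - 70 \cdot 0 \cdot 12 = \left(-70\right) 0 = 0$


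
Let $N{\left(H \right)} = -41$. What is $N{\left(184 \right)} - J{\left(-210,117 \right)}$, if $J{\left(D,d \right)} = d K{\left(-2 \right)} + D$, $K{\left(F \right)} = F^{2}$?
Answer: $-299$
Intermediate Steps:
$J{\left(D,d \right)} = D + 4 d$ ($J{\left(D,d \right)} = d \left(-2\right)^{2} + D = d 4 + D = 4 d + D = D + 4 d$)
$N{\left(184 \right)} - J{\left(-210,117 \right)} = -41 - \left(-210 + 4 \cdot 117\right) = -41 - \left(-210 + 468\right) = -41 - 258 = -299$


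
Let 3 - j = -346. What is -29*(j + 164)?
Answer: -14877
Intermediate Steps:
j = 349 (j = 3 - 1*(-346) = 3 + 346 = 349)
-29*(j + 164) = -29*(349 + 164) = -29*513 = -14877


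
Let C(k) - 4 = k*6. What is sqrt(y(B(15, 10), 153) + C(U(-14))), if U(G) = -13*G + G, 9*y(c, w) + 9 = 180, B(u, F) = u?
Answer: sqrt(1031) ≈ 32.109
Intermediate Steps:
y(c, w) = 19 (y(c, w) = -1 + (1/9)*180 = -1 + 20 = 19)
U(G) = -12*G
C(k) = 4 + 6*k (C(k) = 4 + k*6 = 4 + 6*k)
sqrt(y(B(15, 10), 153) + C(U(-14))) = sqrt(19 + (4 + 6*(-12*(-14)))) = sqrt(19 + (4 + 6*168)) = sqrt(19 + (4 + 1008)) = sqrt(19 + 1012) = sqrt(1031)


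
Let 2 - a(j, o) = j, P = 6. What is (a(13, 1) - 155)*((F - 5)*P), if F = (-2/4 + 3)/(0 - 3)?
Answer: 5810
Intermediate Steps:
a(j, o) = 2 - j
F = -⅚ (F = (-2*¼ + 3)/(-3) = (-½ + 3)*(-⅓) = (5/2)*(-⅓) = -⅚ ≈ -0.83333)
(a(13, 1) - 155)*((F - 5)*P) = ((2 - 1*13) - 155)*((-⅚ - 5)*6) = ((2 - 13) - 155)*(-35/6*6) = (-11 - 155)*(-35) = -166*(-35) = 5810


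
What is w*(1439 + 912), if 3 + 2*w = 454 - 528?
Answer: -181027/2 ≈ -90514.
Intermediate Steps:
w = -77/2 (w = -3/2 + (454 - 528)/2 = -3/2 + (½)*(-74) = -3/2 - 37 = -77/2 ≈ -38.500)
w*(1439 + 912) = -77*(1439 + 912)/2 = -77/2*2351 = -181027/2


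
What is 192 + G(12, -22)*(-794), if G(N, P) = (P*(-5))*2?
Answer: -174488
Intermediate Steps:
G(N, P) = -10*P (G(N, P) = -5*P*2 = -10*P)
192 + G(12, -22)*(-794) = 192 - 10*(-22)*(-794) = 192 + 220*(-794) = 192 - 174680 = -174488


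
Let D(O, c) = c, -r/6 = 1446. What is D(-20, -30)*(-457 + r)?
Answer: 273990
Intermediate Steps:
r = -8676 (r = -6*1446 = -8676)
D(-20, -30)*(-457 + r) = -30*(-457 - 8676) = -30*(-9133) = 273990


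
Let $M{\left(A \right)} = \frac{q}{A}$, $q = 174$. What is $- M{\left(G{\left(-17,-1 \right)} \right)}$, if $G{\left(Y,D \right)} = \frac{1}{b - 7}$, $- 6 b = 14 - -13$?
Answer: $2001$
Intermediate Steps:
$b = - \frac{9}{2}$ ($b = - \frac{14 - -13}{6} = - \frac{14 + 13}{6} = \left(- \frac{1}{6}\right) 27 = - \frac{9}{2} \approx -4.5$)
$G{\left(Y,D \right)} = - \frac{2}{23}$ ($G{\left(Y,D \right)} = \frac{1}{- \frac{9}{2} - 7} = \frac{1}{- \frac{23}{2}} = - \frac{2}{23}$)
$M{\left(A \right)} = \frac{174}{A}$
$- M{\left(G{\left(-17,-1 \right)} \right)} = - \frac{174}{- \frac{2}{23}} = - \frac{174 \left(-23\right)}{2} = \left(-1\right) \left(-2001\right) = 2001$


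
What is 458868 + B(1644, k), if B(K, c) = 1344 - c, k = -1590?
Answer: 461802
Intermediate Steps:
458868 + B(1644, k) = 458868 + (1344 - 1*(-1590)) = 458868 + (1344 + 1590) = 458868 + 2934 = 461802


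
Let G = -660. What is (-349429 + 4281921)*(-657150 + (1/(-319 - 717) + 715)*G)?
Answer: -1149954195122220/259 ≈ -4.4400e+12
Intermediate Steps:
(-349429 + 4281921)*(-657150 + (1/(-319 - 717) + 715)*G) = (-349429 + 4281921)*(-657150 + (1/(-319 - 717) + 715)*(-660)) = 3932492*(-657150 + (1/(-1036) + 715)*(-660)) = 3932492*(-657150 + (-1/1036 + 715)*(-660)) = 3932492*(-657150 + (740739/1036)*(-660)) = 3932492*(-657150 - 122221935/259) = 3932492*(-292423785/259) = -1149954195122220/259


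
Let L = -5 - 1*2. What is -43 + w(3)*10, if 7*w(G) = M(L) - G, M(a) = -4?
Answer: -53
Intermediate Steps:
L = -7 (L = -5 - 2 = -7)
w(G) = -4/7 - G/7 (w(G) = (-4 - G)/7 = -4/7 - G/7)
-43 + w(3)*10 = -43 + (-4/7 - ⅐*3)*10 = -43 + (-4/7 - 3/7)*10 = -43 - 1*10 = -43 - 10 = -53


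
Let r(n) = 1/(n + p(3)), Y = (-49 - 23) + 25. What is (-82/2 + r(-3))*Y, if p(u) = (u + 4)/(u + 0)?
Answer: 3995/2 ≈ 1997.5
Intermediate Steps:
Y = -47 (Y = -72 + 25 = -47)
p(u) = (4 + u)/u
r(n) = 1/(7/3 + n) (r(n) = 1/(n + (4 + 3)/3) = 1/(n + (1/3)*7) = 1/(n + 7/3) = 1/(7/3 + n))
(-82/2 + r(-3))*Y = (-82/2 + 3/(7 + 3*(-3)))*(-47) = (-82*1/2 + 3/(7 - 9))*(-47) = (-41 + 3/(-2))*(-47) = (-41 + 3*(-1/2))*(-47) = (-41 - 3/2)*(-47) = -85/2*(-47) = 3995/2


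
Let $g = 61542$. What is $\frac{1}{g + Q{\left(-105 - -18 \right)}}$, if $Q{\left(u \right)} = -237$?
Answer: $\frac{1}{61305} \approx 1.6312 \cdot 10^{-5}$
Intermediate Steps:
$\frac{1}{g + Q{\left(-105 - -18 \right)}} = \frac{1}{61542 - 237} = \frac{1}{61305}$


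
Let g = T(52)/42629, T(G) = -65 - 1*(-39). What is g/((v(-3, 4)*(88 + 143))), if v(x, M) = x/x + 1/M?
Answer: -104/49236495 ≈ -2.1123e-6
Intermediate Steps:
v(x, M) = 1 + 1/M
T(G) = -26 (T(G) = -65 + 39 = -26)
g = -26/42629 ≈ -0.00060991
g/((v(-3, 4)*(88 + 143))) = -26*4/((1 + 4)*(88 + 143))/42629 = -26/(42629*(((¼)*5)*231)) = -26/(42629*((5/4)*231)) = -26/(42629*1155/4) = -26/42629*4/1155 = -104/49236495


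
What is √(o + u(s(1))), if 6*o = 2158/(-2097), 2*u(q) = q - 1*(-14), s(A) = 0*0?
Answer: √30027642/2097 ≈ 2.6131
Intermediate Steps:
s(A) = 0
u(q) = 7 + q/2 (u(q) = (q - 1*(-14))/2 = (q + 14)/2 = (14 + q)/2 = 7 + q/2)
o = -1079/6291 (o = (2158/(-2097))/6 = (2158*(-1/2097))/6 = (⅙)*(-2158/2097) = -1079/6291 ≈ -0.17151)
√(o + u(s(1))) = √(-1079/6291 + (7 + (½)*0)) = √(-1079/6291 + (7 + 0)) = √(-1079/6291 + 7) = √(42958/6291) = √30027642/2097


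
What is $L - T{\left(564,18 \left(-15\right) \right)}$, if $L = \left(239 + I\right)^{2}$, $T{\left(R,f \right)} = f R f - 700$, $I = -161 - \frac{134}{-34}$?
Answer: $- \frac{11880265651}{289} \approx -4.1108 \cdot 10^{7}$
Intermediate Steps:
$I = - \frac{2670}{17}$ ($I = -161 - 134 \left(- \frac{1}{34}\right) = -161 - - \frac{67}{17} = -161 + \frac{67}{17} = - \frac{2670}{17} \approx -157.06$)
$T{\left(R,f \right)} = -700 + R f^{2}$ ($T{\left(R,f \right)} = R f f - 700 = R f^{2} - 700 = -700 + R f^{2}$)
$L = \frac{1940449}{289}$ ($L = \left(239 - \frac{2670}{17}\right)^{2} = \left(\frac{1393}{17}\right)^{2} = \frac{1940449}{289} \approx 6714.4$)
$L - T{\left(564,18 \left(-15\right) \right)} = \frac{1940449}{289} - \left(-700 + 564 \left(18 \left(-15\right)\right)^{2}\right) = \frac{1940449}{289} - \left(-700 + 564 \left(-270\right)^{2}\right) = \frac{1940449}{289} - \left(-700 + 564 \cdot 72900\right) = \frac{1940449}{289} - \left(-700 + 41115600\right) = \frac{1940449}{289} - 41114900 = - \frac{11880265651}{289}$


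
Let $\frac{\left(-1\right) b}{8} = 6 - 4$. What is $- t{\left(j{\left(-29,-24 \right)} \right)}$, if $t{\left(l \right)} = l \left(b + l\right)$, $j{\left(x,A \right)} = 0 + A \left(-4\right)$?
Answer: $-7680$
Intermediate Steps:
$b = -16$ ($b = - 8 \left(6 - 4\right) = \left(-8\right) 2 = -16$)
$j{\left(x,A \right)} = - 4 A$ ($j{\left(x,A \right)} = 0 - 4 A = - 4 A$)
$t{\left(l \right)} = l \left(-16 + l\right)$
$- t{\left(j{\left(-29,-24 \right)} \right)} = - \left(-4\right) \left(-24\right) \left(-16 - -96\right) = - 96 \left(-16 + 96\right) = - 96 \cdot 80 = \left(-1\right) 7680 = -7680$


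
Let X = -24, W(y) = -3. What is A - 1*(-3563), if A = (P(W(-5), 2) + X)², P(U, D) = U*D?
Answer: 4463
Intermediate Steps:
P(U, D) = D*U
A = 900 (A = (2*(-3) - 24)² = (-6 - 24)² = (-30)² = 900)
A - 1*(-3563) = 900 - 1*(-3563) = 900 + 3563 = 4463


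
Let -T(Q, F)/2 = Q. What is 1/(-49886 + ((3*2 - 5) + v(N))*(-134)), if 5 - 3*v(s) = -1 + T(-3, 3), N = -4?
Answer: -1/50020 ≈ -1.9992e-5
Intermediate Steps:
T(Q, F) = -2*Q
v(s) = 0 (v(s) = 5/3 - (-1 - 2*(-3))/3 = 5/3 - (-1 + 6)/3 = 5/3 - ⅓*5 = 5/3 - 5/3 = 0)
1/(-49886 + ((3*2 - 5) + v(N))*(-134)) = 1/(-49886 + ((3*2 - 5) + 0)*(-134)) = 1/(-49886 + ((6 - 5) + 0)*(-134)) = 1/(-49886 + (1 + 0)*(-134)) = 1/(-49886 + 1*(-134)) = 1/(-49886 - 134) = 1/(-50020) = -1/50020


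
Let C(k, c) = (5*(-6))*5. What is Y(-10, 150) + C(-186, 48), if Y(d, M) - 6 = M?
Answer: 6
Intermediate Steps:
Y(d, M) = 6 + M
C(k, c) = -150 (C(k, c) = -30*5 = -150)
Y(-10, 150) + C(-186, 48) = (6 + 150) - 150 = 156 - 150 = 6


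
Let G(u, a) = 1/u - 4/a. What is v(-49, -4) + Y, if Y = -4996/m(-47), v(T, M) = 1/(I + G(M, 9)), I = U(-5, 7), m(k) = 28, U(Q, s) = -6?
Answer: -301261/1687 ≈ -178.58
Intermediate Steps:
G(u, a) = 1/u - 4/a
I = -6
v(T, M) = 1/(-58/9 + 1/M) (v(T, M) = 1/(-6 + (1/M - 4/9)) = 1/(-6 + (-4/9 + 1/M)) = 1/(-58/9 + 1/M))
Y = -1249/7 (Y = -4996/28 = -4996*1/28 = -1249/7 ≈ -178.43)
v(-49, -4) + Y = 9*(-4)/(9 - 58*(-4)) - 1249/7 = 9*(-4)/(9 + 232) - 1249/7 = 9*(-4)/241 - 1249/7 = 9*(-4)*(1/241) - 1249/7 = -36/241 - 1249/7 = -301261/1687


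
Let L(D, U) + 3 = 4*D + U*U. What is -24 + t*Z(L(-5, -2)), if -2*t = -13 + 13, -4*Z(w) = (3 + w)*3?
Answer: -24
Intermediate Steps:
L(D, U) = -3 + U**2 + 4*D (L(D, U) = -3 + (4*D + U*U) = -3 + (4*D + U**2) = -3 + (U**2 + 4*D) = -3 + U**2 + 4*D)
Z(w) = -9/4 - 3*w/4 (Z(w) = -(3 + w)*3/4 = -(9 + 3*w)/4 = -9/4 - 3*w/4)
t = 0 (t = -(-13 + 13)/2 = -1/2*0 = 0)
-24 + t*Z(L(-5, -2)) = -24 + 0*(-9/4 - 3*(-3 + (-2)**2 + 4*(-5))/4) = -24 + 0*(-9/4 - 3*(-3 + 4 - 20)/4) = -24 + 0*(-9/4 - 3/4*(-19)) = -24 + 0*(-9/4 + 57/4) = -24 + 0*12 = -24 + 0 = -24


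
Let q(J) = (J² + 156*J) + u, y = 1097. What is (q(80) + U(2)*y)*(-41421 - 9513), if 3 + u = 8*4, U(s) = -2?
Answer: -851361810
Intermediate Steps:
u = 29 (u = -3 + 8*4 = -3 + 32 = 29)
q(J) = 29 + J² + 156*J (q(J) = (J² + 156*J) + 29 = 29 + J² + 156*J)
(q(80) + U(2)*y)*(-41421 - 9513) = ((29 + 80² + 156*80) - 2*1097)*(-41421 - 9513) = ((29 + 6400 + 12480) - 2194)*(-50934) = (18909 - 2194)*(-50934) = 16715*(-50934) = -851361810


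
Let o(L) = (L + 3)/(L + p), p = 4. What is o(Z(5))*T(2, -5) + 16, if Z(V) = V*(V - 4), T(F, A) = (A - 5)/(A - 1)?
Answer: 472/27 ≈ 17.481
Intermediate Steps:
T(F, A) = (-5 + A)/(-1 + A)
Z(V) = V*(-4 + V)
o(L) = (3 + L)/(4 + L) (o(L) = (L + 3)/(L + 4) = (3 + L)/(4 + L))
o(Z(5))*T(2, -5) + 16 = ((3 + 5*(-4 + 5))/(4 + 5*(-4 + 5)))*((-5 - 5)/(-1 - 5)) + 16 = ((3 + 5*1)/(4 + 5*1))*(-10/(-6)) + 16 = ((3 + 5)/(4 + 5))*(-⅙*(-10)) + 16 = (8/9)*(5/3) + 16 = 40/27 + 16 = 472/27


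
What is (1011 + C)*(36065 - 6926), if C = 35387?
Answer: 1060601322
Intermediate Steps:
(1011 + C)*(36065 - 6926) = (1011 + 35387)*(36065 - 6926) = 36398*29139 = 1060601322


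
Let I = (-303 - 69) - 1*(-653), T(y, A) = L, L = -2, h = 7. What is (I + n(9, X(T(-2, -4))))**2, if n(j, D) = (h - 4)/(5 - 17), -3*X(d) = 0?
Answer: 1261129/16 ≈ 78821.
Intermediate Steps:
T(y, A) = -2
X(d) = 0 (X(d) = -1/3*0 = 0)
n(j, D) = -1/4 (n(j, D) = (7 - 4)/(5 - 17) = 3/(-12) = 3*(-1/12) = -1/4)
I = 281 (I = -372 + 653 = 281)
(I + n(9, X(T(-2, -4))))**2 = (281 - 1/4)**2 = (1123/4)**2 = 1261129/16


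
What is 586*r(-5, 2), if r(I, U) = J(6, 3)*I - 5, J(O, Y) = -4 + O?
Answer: -8790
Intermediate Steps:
r(I, U) = -5 + 2*I (r(I, U) = (-4 + 6)*I - 5 = 2*I - 5 = -5 + 2*I)
586*r(-5, 2) = 586*(-5 + 2*(-5)) = 586*(-5 - 10) = 586*(-15) = -8790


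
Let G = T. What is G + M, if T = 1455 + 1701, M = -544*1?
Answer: 2612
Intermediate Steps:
M = -544
T = 3156
G = 3156
G + M = 3156 - 544 = 2612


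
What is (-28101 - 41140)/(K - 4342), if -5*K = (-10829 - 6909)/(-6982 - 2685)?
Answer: 478109105/29984044 ≈ 15.945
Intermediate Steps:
K = -2534/6905 (K = -(-10829 - 6909)/(5*(-6982 - 2685)) = -(-17738)/(5*(-9667)) = -(-17738)*(-1)/(5*9667) = -⅕*2534/1381 = -2534/6905 ≈ -0.36698)
(-28101 - 41140)/(K - 4342) = (-28101 - 41140)/(-2534/6905 - 4342) = -69241/(-29984044/6905) = -69241*(-6905/29984044) = 478109105/29984044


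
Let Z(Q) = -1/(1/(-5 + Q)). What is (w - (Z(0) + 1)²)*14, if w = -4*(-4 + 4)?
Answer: -504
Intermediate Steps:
Z(Q) = 5 - Q (Z(Q) = -(-5 + Q) = 5 - Q)
w = 0 (w = -4*0 = 0)
(w - (Z(0) + 1)²)*14 = (0 - ((5 - 1*0) + 1)²)*14 = (0 - ((5 + 0) + 1)²)*14 = (0 - (5 + 1)²)*14 = (0 - 1*6²)*14 = (0 - 1*36)*14 = (0 - 36)*14 = -36*14 = -504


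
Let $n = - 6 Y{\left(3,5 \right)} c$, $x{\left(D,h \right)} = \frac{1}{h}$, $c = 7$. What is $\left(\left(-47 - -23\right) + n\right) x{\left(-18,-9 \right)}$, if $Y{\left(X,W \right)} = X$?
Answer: $\frac{50}{3} \approx 16.667$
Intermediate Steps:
$n = -126$ ($n = \left(-6\right) 3 \cdot 7 = \left(-18\right) 7 = -126$)
$\left(\left(-47 - -23\right) + n\right) x{\left(-18,-9 \right)} = \frac{\left(-47 - -23\right) - 126}{-9} = \left(\left(-47 + 23\right) - 126\right) \left(- \frac{1}{9}\right) = \left(-24 - 126\right) \left(- \frac{1}{9}\right) = \left(-150\right) \left(- \frac{1}{9}\right) = \frac{50}{3}$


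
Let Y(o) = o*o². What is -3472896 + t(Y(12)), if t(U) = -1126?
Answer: -3474022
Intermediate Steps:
Y(o) = o³
-3472896 + t(Y(12)) = -3472896 - 1126 = -3474022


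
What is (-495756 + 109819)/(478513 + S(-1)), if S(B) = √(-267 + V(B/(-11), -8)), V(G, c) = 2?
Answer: -184675871681/228974691434 + 385937*I*√265/228974691434 ≈ -0.80653 + 2.7438e-5*I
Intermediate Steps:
S(B) = I*√265 (S(B) = √(-267 + 2) = √(-265) = I*√265)
(-495756 + 109819)/(478513 + S(-1)) = (-495756 + 109819)/(478513 + I*√265) = -385937/(478513 + I*√265)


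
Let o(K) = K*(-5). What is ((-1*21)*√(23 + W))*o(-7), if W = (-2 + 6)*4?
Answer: -735*√39 ≈ -4590.1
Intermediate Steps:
W = 16 (W = 4*4 = 16)
o(K) = -5*K
((-1*21)*√(23 + W))*o(-7) = ((-1*21)*√(23 + 16))*(-5*(-7)) = -21*√39*35 = -735*√39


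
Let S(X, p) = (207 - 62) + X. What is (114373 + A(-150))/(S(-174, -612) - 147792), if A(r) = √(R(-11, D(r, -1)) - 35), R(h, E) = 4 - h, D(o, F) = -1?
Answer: -114373/147821 - 2*I*√5/147821 ≈ -0.77373 - 3.0254e-5*I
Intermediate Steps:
A(r) = 2*I*√5 (A(r) = √((4 - 1*(-11)) - 35) = √((4 + 11) - 35) = √(15 - 35) = √(-20) = 2*I*√5)
S(X, p) = 145 + X
(114373 + A(-150))/(S(-174, -612) - 147792) = (114373 + 2*I*√5)/((145 - 174) - 147792) = (114373 + 2*I*√5)/(-29 - 147792) = (114373 + 2*I*√5)/(-147821) = (114373 + 2*I*√5)*(-1/147821) = -114373/147821 - 2*I*√5/147821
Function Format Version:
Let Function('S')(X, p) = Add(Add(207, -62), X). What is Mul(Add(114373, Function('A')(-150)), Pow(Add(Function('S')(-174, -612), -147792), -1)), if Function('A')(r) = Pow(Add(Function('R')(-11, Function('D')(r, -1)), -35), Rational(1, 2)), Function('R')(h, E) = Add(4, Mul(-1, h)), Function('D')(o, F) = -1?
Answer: Add(Rational(-114373, 147821), Mul(Rational(-2, 147821), I, Pow(5, Rational(1, 2)))) ≈ Add(-0.77373, Mul(-3.0254e-5, I))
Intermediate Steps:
Function('A')(r) = Mul(2, I, Pow(5, Rational(1, 2))) (Function('A')(r) = Pow(Add(Add(4, Mul(-1, -11)), -35), Rational(1, 2)) = Pow(Add(Add(4, 11), -35), Rational(1, 2)) = Pow(Add(15, -35), Rational(1, 2)) = Pow(-20, Rational(1, 2)) = Mul(2, I, Pow(5, Rational(1, 2))))
Function('S')(X, p) = Add(145, X)
Mul(Add(114373, Function('A')(-150)), Pow(Add(Function('S')(-174, -612), -147792), -1)) = Mul(Add(114373, Mul(2, I, Pow(5, Rational(1, 2)))), Pow(Add(Add(145, -174), -147792), -1)) = Mul(Add(114373, Mul(2, I, Pow(5, Rational(1, 2)))), Pow(Add(-29, -147792), -1)) = Mul(Add(114373, Mul(2, I, Pow(5, Rational(1, 2)))), Pow(-147821, -1)) = Mul(Add(114373, Mul(2, I, Pow(5, Rational(1, 2)))), Rational(-1, 147821)) = Add(Rational(-114373, 147821), Mul(Rational(-2, 147821), I, Pow(5, Rational(1, 2))))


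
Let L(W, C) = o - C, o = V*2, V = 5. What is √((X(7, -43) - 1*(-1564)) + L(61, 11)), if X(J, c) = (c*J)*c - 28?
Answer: √14478 ≈ 120.32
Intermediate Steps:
X(J, c) = -28 + J*c² (X(J, c) = (J*c)*c - 28 = J*c² - 28 = -28 + J*c²)
o = 10 (o = 5*2 = 10)
L(W, C) = 10 - C
√((X(7, -43) - 1*(-1564)) + L(61, 11)) = √(((-28 + 7*(-43)²) - 1*(-1564)) + (10 - 1*11)) = √(((-28 + 7*1849) + 1564) + (10 - 11)) = √(((-28 + 12943) + 1564) - 1) = √((12915 + 1564) - 1) = √(14479 - 1) = √14478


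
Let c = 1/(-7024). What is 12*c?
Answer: -3/1756 ≈ -0.0017084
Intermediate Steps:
c = -1/7024 ≈ -0.00014237
12*c = 12*(-1/7024) = -3/1756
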